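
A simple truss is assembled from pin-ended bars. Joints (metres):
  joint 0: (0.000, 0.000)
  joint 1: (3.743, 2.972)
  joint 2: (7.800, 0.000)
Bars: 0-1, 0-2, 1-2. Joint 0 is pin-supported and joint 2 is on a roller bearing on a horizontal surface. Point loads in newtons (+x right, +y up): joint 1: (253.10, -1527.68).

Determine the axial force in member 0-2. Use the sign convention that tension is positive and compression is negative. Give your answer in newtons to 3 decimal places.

1132.367

N=3 nodes, M=3 members, R=3 reactions → 2N=6, M+R=6
member 0 (0-1): L=4.7794, (cx,cy)=(0.7831,0.6218)
member 1 (0-2): L=7.8000, (cx,cy)=(1.0000,0.0000)
member 2 (1-2): L=5.0291, (cx,cy)=(0.8067,-0.5910)
solve A·x = −loads:
  F[0-1] = -1122.7319 N (compression)
  F[0-2] = +1132.3673 N (tension)
  F[1-2] = -1403.6996 N (compression)
  Rx@0 = -253.1000 N
  Ry@0 = +698.1519 N
  Ry@2 = +829.5281 N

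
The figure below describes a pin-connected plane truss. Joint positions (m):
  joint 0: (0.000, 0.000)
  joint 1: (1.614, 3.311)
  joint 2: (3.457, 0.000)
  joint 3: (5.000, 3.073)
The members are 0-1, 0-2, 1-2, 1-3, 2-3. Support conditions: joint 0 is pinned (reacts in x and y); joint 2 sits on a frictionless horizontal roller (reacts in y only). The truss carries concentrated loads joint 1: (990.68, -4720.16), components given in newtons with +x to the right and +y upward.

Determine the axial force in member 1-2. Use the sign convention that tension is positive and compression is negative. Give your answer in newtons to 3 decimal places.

N=4 nodes, M=5 members, R=3 reactions → 2N=8, M+R=8
member 0 (0-1): L=3.6834, (cx,cy)=(0.4382,0.8989)
member 1 (0-2): L=3.4570, (cx,cy)=(1.0000,0.0000)
member 2 (1-2): L=3.7894, (cx,cy)=(0.4864,-0.8738)
member 3 (1-3): L=3.3944, (cx,cy)=(0.9975,-0.0701)
member 4 (2-3): L=3.4386, (cx,cy)=(0.4487,0.8937)
solve A·x = −loads:
  F[0-1] = -1743.9060 N (compression)
  F[0-2] = +1754.8205 N (tension)
  F[1-2] = -3608.0708 N (compression)
  F[1-3] = -0.0000 N (compression)
  F[2-3] = +0.0000 N (tension)
  Rx@0 = -990.6800 N
  Ry@0 = +1567.5769 N
  Ry@2 = +3152.5831 N

-3608.071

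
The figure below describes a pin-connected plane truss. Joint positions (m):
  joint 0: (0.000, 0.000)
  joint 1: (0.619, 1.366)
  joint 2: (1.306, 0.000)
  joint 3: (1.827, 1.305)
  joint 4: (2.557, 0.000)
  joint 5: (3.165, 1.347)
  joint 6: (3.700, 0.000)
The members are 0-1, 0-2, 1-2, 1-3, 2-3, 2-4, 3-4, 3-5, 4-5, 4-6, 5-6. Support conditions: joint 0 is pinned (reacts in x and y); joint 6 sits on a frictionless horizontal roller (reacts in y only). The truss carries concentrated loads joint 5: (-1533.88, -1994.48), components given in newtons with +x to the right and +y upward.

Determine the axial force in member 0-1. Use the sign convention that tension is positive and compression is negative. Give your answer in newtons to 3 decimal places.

-929.693

N=7 nodes, M=11 members, R=3 reactions → 2N=14, M+R=14
member 0 (0-1): L=1.4997, (cx,cy)=(0.4127,0.9108)
member 1 (0-2): L=1.3060, (cx,cy)=(1.0000,0.0000)
member 2 (1-2): L=1.5290, (cx,cy)=(0.4493,-0.8934)
member 3 (1-3): L=1.2095, (cx,cy)=(0.9987,-0.0504)
member 4 (2-3): L=1.4052, (cx,cy)=(0.3708,0.9287)
member 5 (2-4): L=1.2510, (cx,cy)=(1.0000,0.0000)
member 6 (3-4): L=1.4953, (cx,cy)=(0.4882,-0.8727)
member 7 (3-5): L=1.3387, (cx,cy)=(0.9995,0.0314)
member 8 (4-5): L=1.4779, (cx,cy)=(0.4114,0.9115)
member 9 (4-6): L=1.1430, (cx,cy)=(1.0000,0.0000)
member 10 (5-6): L=1.4494, (cx,cy)=(0.3691,-0.9294)
solve A·x = −loads:
  F[0-1] = -929.6926 N (compression)
  F[0-2] = -1150.1515 N (compression)
  F[1-2] = +994.8241 N (tension)
  F[1-3] = -831.7665 N (compression)
  F[2-3] = -956.9649 N (compression)
  F[2-4] = -348.3512 N (compression)
  F[3-4] = +911.6430 N (tension)
  F[3-5] = -1631.3924 N (compression)
  F[4-5] = -872.9164 N (compression)
  F[4-6] = +455.8318 N (tension)
  F[5-6] = -1234.8837 N (compression)
  Rx@0 = +1533.8800 N
  Ry@0 = +846.8063 N
  Ry@6 = +1147.6737 N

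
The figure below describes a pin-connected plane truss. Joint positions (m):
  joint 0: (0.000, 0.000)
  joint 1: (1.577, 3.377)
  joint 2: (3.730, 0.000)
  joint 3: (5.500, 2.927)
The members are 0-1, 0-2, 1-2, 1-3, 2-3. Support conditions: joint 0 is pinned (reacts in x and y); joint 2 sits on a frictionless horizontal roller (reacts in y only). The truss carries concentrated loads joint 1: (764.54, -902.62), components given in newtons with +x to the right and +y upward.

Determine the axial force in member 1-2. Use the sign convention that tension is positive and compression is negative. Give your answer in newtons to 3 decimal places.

-1273.472

N=4 nodes, M=5 members, R=3 reactions → 2N=8, M+R=8
member 0 (0-1): L=3.7271, (cx,cy)=(0.4231,0.9061)
member 1 (0-2): L=3.7300, (cx,cy)=(1.0000,0.0000)
member 2 (1-2): L=4.0049, (cx,cy)=(0.5376,-0.8432)
member 3 (1-3): L=3.9487, (cx,cy)=(0.9935,-0.1140)
member 4 (2-3): L=3.4206, (cx,cy)=(0.5175,0.8557)
solve A·x = −loads:
  F[0-1] = +188.9278 N (tension)
  F[0-2] = +684.6008 N (tension)
  F[1-2] = -1273.4716 N (compression)
  F[1-3] = -0.0000 N (compression)
  F[2-3] = +0.0000 N (tension)
  Rx@0 = -764.5400 N
  Ry@0 = -171.1825 N
  Ry@2 = +1073.8025 N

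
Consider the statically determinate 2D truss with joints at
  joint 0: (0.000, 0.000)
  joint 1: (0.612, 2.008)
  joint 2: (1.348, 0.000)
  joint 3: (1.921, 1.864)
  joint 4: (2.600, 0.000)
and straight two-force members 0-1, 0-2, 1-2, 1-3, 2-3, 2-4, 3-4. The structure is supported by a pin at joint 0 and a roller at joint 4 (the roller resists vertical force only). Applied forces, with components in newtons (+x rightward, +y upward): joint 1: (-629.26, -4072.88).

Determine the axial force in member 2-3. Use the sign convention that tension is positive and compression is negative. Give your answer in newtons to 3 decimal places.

N=5 nodes, M=7 members, R=3 reactions → 2N=10, M+R=10
member 0 (0-1): L=2.0992, (cx,cy)=(0.2915,0.9566)
member 1 (0-2): L=1.3480, (cx,cy)=(1.0000,0.0000)
member 2 (1-2): L=2.1386, (cx,cy)=(0.3441,-0.9389)
member 3 (1-3): L=1.3169, (cx,cy)=(0.9940,-0.1093)
member 4 (2-3): L=1.9501, (cx,cy)=(0.2938,0.9559)
member 5 (2-4): L=1.2520, (cx,cy)=(1.0000,0.0000)
member 6 (3-4): L=1.9838, (cx,cy)=(0.3423,-0.9396)
solve A·x = −loads:
  F[0-1] = -3763.6688 N (compression)
  F[0-2] = +468.0027 N (tension)
  F[1-2] = -467.4805 N (compression)
  F[1-3] = -308.9745 N (compression)
  F[2-3] = +459.1957 N (tension)
  F[2-4] = +172.1946 N (tension)
  F[3-4] = -503.0970 N (compression)
  Rx@0 = +629.2600 N
  Ry@0 = +3600.1690 N
  Ry@4 = +472.7110 N

459.196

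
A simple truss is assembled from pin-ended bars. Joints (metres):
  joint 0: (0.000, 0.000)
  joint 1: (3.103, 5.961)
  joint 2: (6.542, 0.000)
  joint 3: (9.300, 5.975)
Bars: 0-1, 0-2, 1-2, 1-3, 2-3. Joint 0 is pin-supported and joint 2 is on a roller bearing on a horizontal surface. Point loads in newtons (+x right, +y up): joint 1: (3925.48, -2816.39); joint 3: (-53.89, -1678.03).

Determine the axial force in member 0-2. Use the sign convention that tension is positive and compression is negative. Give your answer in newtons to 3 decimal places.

2437.711

N=4 nodes, M=5 members, R=3 reactions → 2N=8, M+R=8
member 0 (0-1): L=6.7203, (cx,cy)=(0.4617,0.8870)
member 1 (0-2): L=6.5420, (cx,cy)=(1.0000,0.0000)
member 2 (1-2): L=6.8819, (cx,cy)=(0.4997,-0.8662)
member 3 (1-3): L=6.1970, (cx,cy)=(1.0000,0.0023)
member 4 (2-3): L=6.5808, (cx,cy)=(0.4191,0.9079)
solve A·x = −loads:
  F[0-1] = +3105.4032 N (tension)
  F[0-2] = +2437.7108 N (tension)
  F[1-2] = -6429.6728 N (compression)
  F[1-3] = +721.4259 N (tension)
  F[2-3] = -1849.9646 N (compression)
  Rx@0 = -3871.5900 N
  Ry@0 = -2754.5453 N
  Ry@2 = +7248.9653 N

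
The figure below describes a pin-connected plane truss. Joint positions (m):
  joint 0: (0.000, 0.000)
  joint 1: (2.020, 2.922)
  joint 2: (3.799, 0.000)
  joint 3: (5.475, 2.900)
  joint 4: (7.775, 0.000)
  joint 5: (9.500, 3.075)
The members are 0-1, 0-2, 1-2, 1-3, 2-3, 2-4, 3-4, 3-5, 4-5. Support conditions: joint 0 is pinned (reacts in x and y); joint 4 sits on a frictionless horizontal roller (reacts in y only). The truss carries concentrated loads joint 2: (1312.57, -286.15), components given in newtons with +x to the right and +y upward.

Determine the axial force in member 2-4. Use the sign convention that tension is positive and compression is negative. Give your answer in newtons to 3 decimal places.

N=6 nodes, M=9 members, R=3 reactions → 2N=12, M+R=12
member 0 (0-1): L=3.5523, (cx,cy)=(0.5687,0.8226)
member 1 (0-2): L=3.7990, (cx,cy)=(1.0000,0.0000)
member 2 (1-2): L=3.4210, (cx,cy)=(0.5200,-0.8541)
member 3 (1-3): L=3.4551, (cx,cy)=(1.0000,-0.0064)
member 4 (2-3): L=3.3495, (cx,cy)=(0.5004,0.8658)
member 5 (2-4): L=3.9760, (cx,cy)=(1.0000,0.0000)
member 6 (3-4): L=3.7014, (cx,cy)=(0.6214,-0.7835)
member 7 (3-5): L=4.0288, (cx,cy)=(0.9991,0.0434)
member 8 (4-5): L=3.5258, (cx,cy)=(0.4893,0.8721)
solve A·x = −loads:
  F[0-1] = -177.8947 N (compression)
  F[0-2] = +1413.7305 N (tension)
  F[1-2] = +172.7433 N (tension)
  F[1-3] = -190.9961 N (compression)
  F[2-3] = +160.0837 N (tension)
  F[2-4] = +110.8900 N (tension)
  F[3-4] = -178.4534 N (compression)
  F[3-5] = -0.0000 N (compression)
  F[4-5] = -0.0000 N (compression)
  Rx@0 = -1312.5700 N
  Ry@0 = +146.3321 N
  Ry@4 = +139.8179 N

110.890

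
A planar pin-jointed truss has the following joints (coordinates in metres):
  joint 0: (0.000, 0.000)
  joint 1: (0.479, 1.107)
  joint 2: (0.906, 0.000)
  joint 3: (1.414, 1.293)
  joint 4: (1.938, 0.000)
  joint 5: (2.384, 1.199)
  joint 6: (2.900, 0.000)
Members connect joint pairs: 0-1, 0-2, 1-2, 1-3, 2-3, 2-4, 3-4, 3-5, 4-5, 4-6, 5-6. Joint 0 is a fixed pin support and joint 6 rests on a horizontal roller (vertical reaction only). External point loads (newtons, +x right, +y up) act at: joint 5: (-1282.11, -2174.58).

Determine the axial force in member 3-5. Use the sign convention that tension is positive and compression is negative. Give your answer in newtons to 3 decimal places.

N=7 nodes, M=11 members, R=3 reactions → 2N=14, M+R=14
member 0 (0-1): L=1.2062, (cx,cy)=(0.3971,0.9178)
member 1 (0-2): L=0.9060, (cx,cy)=(1.0000,0.0000)
member 2 (1-2): L=1.1865, (cx,cy)=(0.3599,-0.9330)
member 3 (1-3): L=0.9533, (cx,cy)=(0.9808,0.1951)
member 4 (2-3): L=1.3892, (cx,cy)=(0.3657,0.9307)
member 5 (2-4): L=1.0320, (cx,cy)=(1.0000,0.0000)
member 6 (3-4): L=1.3951, (cx,cy)=(0.3756,-0.9268)
member 7 (3-5): L=0.9745, (cx,cy)=(0.9953,-0.0965)
member 8 (4-5): L=1.2793, (cx,cy)=(0.3486,0.9373)
member 9 (4-6): L=0.9620, (cx,cy)=(1.0000,0.0000)
member 10 (5-6): L=1.3053, (cx,cy)=(0.3953,-0.9185)
solve A·x = −loads:
  F[0-1] = -999.1765 N (compression)
  F[0-2] = -885.3182 N (compression)
  F[1-2] = +834.2489 N (tension)
  F[1-3] = -710.6813 N (compression)
  F[2-3] = -836.2700 N (compression)
  F[2-4] = -279.2839 N (compression)
  F[3-4] = +1139.0440 N (tension)
  F[3-5] = -1437.3400 N (compression)
  F[4-5] = -1126.3186 N (compression)
  F[4-6] = +541.2055 N (tension)
  F[5-6] = -1369.0807 N (compression)
  Rx@0 = +1282.1100 N
  Ry@0 = +917.0114 N
  Ry@6 = +1257.5686 N

-1437.340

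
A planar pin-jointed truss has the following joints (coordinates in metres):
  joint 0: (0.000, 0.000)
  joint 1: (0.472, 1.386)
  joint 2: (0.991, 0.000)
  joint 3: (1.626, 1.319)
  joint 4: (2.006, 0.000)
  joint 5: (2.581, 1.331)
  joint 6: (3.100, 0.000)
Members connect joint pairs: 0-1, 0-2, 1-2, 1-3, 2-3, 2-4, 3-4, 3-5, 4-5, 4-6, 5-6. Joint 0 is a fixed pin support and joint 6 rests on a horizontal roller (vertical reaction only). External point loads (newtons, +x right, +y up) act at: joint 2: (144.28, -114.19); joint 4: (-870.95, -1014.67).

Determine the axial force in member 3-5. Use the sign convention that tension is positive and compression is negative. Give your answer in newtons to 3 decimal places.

-572.835

N=7 nodes, M=11 members, R=3 reactions → 2N=14, M+R=14
member 0 (0-1): L=1.4642, (cx,cy)=(0.3224,0.9466)
member 1 (0-2): L=0.9910, (cx,cy)=(1.0000,0.0000)
member 2 (1-2): L=1.4800, (cx,cy)=(0.3507,-0.9365)
member 3 (1-3): L=1.1559, (cx,cy)=(0.9983,-0.0580)
member 4 (2-3): L=1.4639, (cx,cy)=(0.4338,0.9010)
member 5 (2-4): L=1.0150, (cx,cy)=(1.0000,0.0000)
member 6 (3-4): L=1.3726, (cx,cy)=(0.2768,-0.9609)
member 7 (3-5): L=0.9551, (cx,cy)=(0.9999,0.0126)
member 8 (4-5): L=1.4499, (cx,cy)=(0.3966,0.9180)
member 9 (4-6): L=1.0940, (cx,cy)=(1.0000,0.0000)
member 10 (5-6): L=1.4286, (cx,cy)=(0.3633,-0.9317)
solve A·x = −loads:
  F[0-1] = -460.3420 N (compression)
  F[0-2] = -578.2705 N (compression)
  F[1-2] = +485.0617 N (tension)
  F[1-3] = -319.0369 N (compression)
  F[2-3] = -377.4251 N (compression)
  F[2-4] = -388.7321 N (compression)
  F[3-4] = +327.1657 N (tension)
  F[3-5] = -572.8348 N (compression)
  F[4-5] = +762.8446 N (tension)
  F[4-6] = +270.2597 N (tension)
  F[5-6] = -743.9214 N (compression)
  Rx@0 = +726.6700 N
  Ry@0 = +435.7664 N
  Ry@6 = +693.0936 N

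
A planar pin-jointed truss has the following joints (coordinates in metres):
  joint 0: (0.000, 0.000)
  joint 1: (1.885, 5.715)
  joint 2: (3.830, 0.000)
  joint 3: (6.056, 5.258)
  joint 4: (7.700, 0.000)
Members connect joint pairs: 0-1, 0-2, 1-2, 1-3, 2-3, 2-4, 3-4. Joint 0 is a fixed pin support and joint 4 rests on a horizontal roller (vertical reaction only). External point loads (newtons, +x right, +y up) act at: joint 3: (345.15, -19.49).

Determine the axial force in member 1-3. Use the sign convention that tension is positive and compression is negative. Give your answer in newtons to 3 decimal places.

N=5 nodes, M=7 members, R=3 reactions → 2N=10, M+R=10
member 0 (0-1): L=6.0178, (cx,cy)=(0.3132,0.9497)
member 1 (0-2): L=3.8300, (cx,cy)=(1.0000,0.0000)
member 2 (1-2): L=6.0369, (cx,cy)=(0.3222,-0.9467)
member 3 (1-3): L=4.1960, (cx,cy)=(0.9941,-0.1089)
member 4 (2-3): L=5.7098, (cx,cy)=(0.3899,0.9209)
member 5 (2-4): L=3.8700, (cx,cy)=(1.0000,0.0000)
member 6 (3-4): L=5.5090, (cx,cy)=(0.2984,-0.9544)
solve A·x = −loads:
  F[0-1] = +243.7958 N (tension)
  F[0-2] = +268.7846 N (tension)
  F[1-2] = -263.2216 N (compression)
  F[1-3] = +162.1359 N (tension)
  F[2-3] = +270.5967 N (tension)
  F[2-4] = +78.4846 N (tension)
  F[3-4] = -263.0006 N (compression)
  Rx@0 = -345.1500 N
  Ry@0 = -231.5269 N
  Ry@4 = +251.0169 N

162.136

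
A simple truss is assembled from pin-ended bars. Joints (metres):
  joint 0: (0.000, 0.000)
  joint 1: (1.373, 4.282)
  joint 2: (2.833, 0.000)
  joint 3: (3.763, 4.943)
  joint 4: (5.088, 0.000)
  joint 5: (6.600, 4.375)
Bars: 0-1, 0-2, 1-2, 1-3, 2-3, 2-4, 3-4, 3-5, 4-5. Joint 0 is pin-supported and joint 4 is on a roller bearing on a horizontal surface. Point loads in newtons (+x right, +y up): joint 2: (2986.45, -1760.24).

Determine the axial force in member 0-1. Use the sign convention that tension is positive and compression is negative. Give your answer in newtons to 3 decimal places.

N=6 nodes, M=9 members, R=3 reactions → 2N=12, M+R=12
member 0 (0-1): L=4.4967, (cx,cy)=(0.3053,0.9522)
member 1 (0-2): L=2.8330, (cx,cy)=(1.0000,0.0000)
member 2 (1-2): L=4.5241, (cx,cy)=(0.3227,-0.9465)
member 3 (1-3): L=2.4797, (cx,cy)=(0.9638,0.2666)
member 4 (2-3): L=5.0297, (cx,cy)=(0.1849,0.9828)
member 5 (2-4): L=2.2550, (cx,cy)=(1.0000,0.0000)
member 6 (3-4): L=5.1175, (cx,cy)=(0.2589,-0.9659)
member 7 (3-5): L=2.8933, (cx,cy)=(0.9805,-0.1963)
member 8 (4-5): L=4.6289, (cx,cy)=(0.3266,0.9451)
solve A·x = −loads:
  F[0-1] = -819.2609 N (compression)
  F[0-2] = +3236.5969 N (tension)
  F[1-2] = +686.4163 N (tension)
  F[1-3] = -489.3731 N (compression)
  F[2-3] = +1130.0355 N (tension)
  F[2-4] = +262.7221 N (tension)
  F[3-4] = -1014.7035 N (compression)
  F[3-5] = -0.0000 N (compression)
  F[4-5] = +0.0000 N (tension)
  Rx@0 = -2986.4500 N
  Ry@0 = +780.1378 N
  Ry@4 = +980.1022 N

-819.261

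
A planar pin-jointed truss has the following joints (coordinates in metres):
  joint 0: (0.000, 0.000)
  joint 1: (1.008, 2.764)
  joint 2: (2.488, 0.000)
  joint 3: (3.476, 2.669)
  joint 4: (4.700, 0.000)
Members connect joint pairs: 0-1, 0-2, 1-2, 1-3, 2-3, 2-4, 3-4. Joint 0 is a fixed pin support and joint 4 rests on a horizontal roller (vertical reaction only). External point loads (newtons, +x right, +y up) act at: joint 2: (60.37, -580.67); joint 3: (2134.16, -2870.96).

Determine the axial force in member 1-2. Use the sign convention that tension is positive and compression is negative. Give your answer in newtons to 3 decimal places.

N=5 nodes, M=7 members, R=3 reactions → 2N=10, M+R=10
member 0 (0-1): L=2.9421, (cx,cy)=(0.3426,0.9395)
member 1 (0-2): L=2.4880, (cx,cy)=(1.0000,0.0000)
member 2 (1-2): L=3.1353, (cx,cy)=(0.4720,-0.8816)
member 3 (1-3): L=2.4698, (cx,cy)=(0.9993,-0.0385)
member 4 (2-3): L=2.8460, (cx,cy)=(0.3472,0.9378)
member 5 (2-4): L=2.2120, (cx,cy)=(1.0000,0.0000)
member 6 (3-4): L=2.9363, (cx,cy)=(0.4169,-0.9090)
solve A·x = −loads:
  F[0-1] = +203.2768 N (tension)
  F[0-2] = +2124.8841 N (tension)
  F[1-2] = -224.2917 N (compression)
  F[1-3] = +175.6516 N (tension)
  F[2-3] = +830.0205 N (tension)
  F[2-4] = +1670.4934 N (tension)
  F[3-4] = -4007.3818 N (compression)
  Rx@0 = -2194.5300 N
  Ry@0 = -190.9736 N
  Ry@4 = +3642.6036 N

-224.292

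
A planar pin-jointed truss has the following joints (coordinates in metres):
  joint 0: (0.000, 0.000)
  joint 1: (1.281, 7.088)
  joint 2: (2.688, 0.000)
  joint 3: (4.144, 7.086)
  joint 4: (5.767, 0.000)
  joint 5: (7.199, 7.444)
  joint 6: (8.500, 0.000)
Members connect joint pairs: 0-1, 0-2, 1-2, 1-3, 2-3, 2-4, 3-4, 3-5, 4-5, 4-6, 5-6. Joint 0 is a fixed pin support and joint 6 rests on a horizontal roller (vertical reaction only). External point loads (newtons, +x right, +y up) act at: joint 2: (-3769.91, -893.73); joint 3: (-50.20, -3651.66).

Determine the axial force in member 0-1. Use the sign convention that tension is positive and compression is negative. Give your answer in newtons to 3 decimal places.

-2565.213

N=7 nodes, M=11 members, R=3 reactions → 2N=14, M+R=14
member 0 (0-1): L=7.2028, (cx,cy)=(0.1778,0.9841)
member 1 (0-2): L=2.6880, (cx,cy)=(1.0000,0.0000)
member 2 (1-2): L=7.2263, (cx,cy)=(0.1947,-0.9809)
member 3 (1-3): L=2.8630, (cx,cy)=(1.0000,-0.0007)
member 4 (2-3): L=7.2340, (cx,cy)=(0.2013,0.9795)
member 5 (2-4): L=3.0790, (cx,cy)=(1.0000,0.0000)
member 6 (3-4): L=7.2695, (cx,cy)=(0.2233,-0.9748)
member 7 (3-5): L=3.0759, (cx,cy)=(0.9932,0.1164)
member 8 (4-5): L=7.5805, (cx,cy)=(0.1889,0.9820)
member 9 (4-6): L=2.7330, (cx,cy)=(1.0000,0.0000)
member 10 (5-6): L=7.5568, (cx,cy)=(0.1722,-0.9851)
solve A·x = −loads:
  F[0-1] = -2565.2126 N (compression)
  F[0-2] = -3363.8950 N (compression)
  F[1-2] = +2574.2540 N (tension)
  F[1-3] = -957.4366 N (compression)
  F[2-3] = -1665.3373 N (compression)
  F[2-4] = +1242.4199 N (tension)
  F[3-4] = -2164.6698 N (compression)
  F[3-5] = -764.3264 N (compression)
  F[4-5] = +2148.7177 N (tension)
  F[4-6] = +353.2260 N (tension)
  F[5-6] = -2051.7063 N (compression)
  Rx@0 = +3820.1100 N
  Ry@0 = +2524.3185 N
  Ry@6 = +2021.0715 N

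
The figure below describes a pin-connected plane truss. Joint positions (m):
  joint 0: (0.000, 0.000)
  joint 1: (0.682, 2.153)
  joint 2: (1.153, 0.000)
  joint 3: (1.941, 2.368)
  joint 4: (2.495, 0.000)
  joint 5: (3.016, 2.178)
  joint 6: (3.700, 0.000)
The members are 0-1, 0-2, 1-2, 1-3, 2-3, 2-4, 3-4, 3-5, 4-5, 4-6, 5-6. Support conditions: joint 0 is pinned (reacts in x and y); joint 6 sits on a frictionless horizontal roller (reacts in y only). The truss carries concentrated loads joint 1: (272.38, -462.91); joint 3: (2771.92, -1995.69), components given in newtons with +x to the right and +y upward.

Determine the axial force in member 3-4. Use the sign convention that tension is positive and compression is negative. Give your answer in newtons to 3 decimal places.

N=7 nodes, M=11 members, R=3 reactions → 2N=14, M+R=14
member 0 (0-1): L=2.2584, (cx,cy)=(0.3020,0.9533)
member 1 (0-2): L=1.1530, (cx,cy)=(1.0000,0.0000)
member 2 (1-2): L=2.2039, (cx,cy)=(0.2137,-0.9769)
member 3 (1-3): L=1.2772, (cx,cy)=(0.9857,0.1683)
member 4 (2-3): L=2.4957, (cx,cy)=(0.3157,0.9488)
member 5 (2-4): L=1.3420, (cx,cy)=(1.0000,0.0000)
member 6 (3-4): L=2.4319, (cx,cy)=(0.2278,-0.9737)
member 7 (3-5): L=1.0917, (cx,cy)=(0.9847,-0.1740)
member 8 (4-5): L=2.2394, (cx,cy)=(0.2326,0.9726)
member 9 (4-6): L=1.2050, (cx,cy)=(1.0000,0.0000)
member 10 (5-6): L=2.2829, (cx,cy)=(0.2996,-0.9541)
solve A·x = −loads:
  F[0-1] = +635.8638 N (tension)
  F[0-2] = +2852.2825 N (tension)
  F[1-2] = -1068.5019 N (compression)
  F[1-3] = +150.1298 N (tension)
  F[2-3] = +1100.0934 N (tension)
  F[2-4] = +2276.5815 N (tension)
  F[3-4] = -2852.2363 N (compression)
  F[3-5] = -1652.0523 N (compression)
  F[4-5] = +2855.5980 N (tension)
  F[4-6] = +962.4924 N (tension)
  F[5-6] = -3212.3601 N (compression)
  Rx@0 = -3044.3000 N
  Ry@0 = -606.1783 N
  Ry@6 = +3064.7783 N

-2852.236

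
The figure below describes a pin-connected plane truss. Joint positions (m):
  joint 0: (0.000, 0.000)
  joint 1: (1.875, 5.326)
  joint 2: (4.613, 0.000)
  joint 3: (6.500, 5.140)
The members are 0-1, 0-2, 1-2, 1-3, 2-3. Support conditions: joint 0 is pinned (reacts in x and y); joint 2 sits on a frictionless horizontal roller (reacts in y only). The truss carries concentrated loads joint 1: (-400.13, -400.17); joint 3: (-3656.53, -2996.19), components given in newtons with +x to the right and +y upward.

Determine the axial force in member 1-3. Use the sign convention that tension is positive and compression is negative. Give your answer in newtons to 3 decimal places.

N=4 nodes, M=5 members, R=3 reactions → 2N=8, M+R=8
member 0 (0-1): L=5.6464, (cx,cy)=(0.3321,0.9433)
member 1 (0-2): L=4.6130, (cx,cy)=(1.0000,0.0000)
member 2 (1-2): L=5.9886, (cx,cy)=(0.4572,-0.8894)
member 3 (1-3): L=4.6287, (cx,cy)=(0.9992,-0.0402)
member 4 (2-3): L=5.4754, (cx,cy)=(0.3446,0.9387)
solve A·x = −loads:
  F[0-1] = -3761.5786 N (compression)
  F[0-2] = -2807.5540 N (compression)
  F[1-2] = +3653.4939 N (tension)
  F[1-3] = -2521.4069 N (compression)
  F[2-3] = -3299.6511 N (compression)
  Rx@0 = +4056.6600 N
  Ry@0 = +3548.1274 N
  Ry@2 = -151.7674 N

-2521.407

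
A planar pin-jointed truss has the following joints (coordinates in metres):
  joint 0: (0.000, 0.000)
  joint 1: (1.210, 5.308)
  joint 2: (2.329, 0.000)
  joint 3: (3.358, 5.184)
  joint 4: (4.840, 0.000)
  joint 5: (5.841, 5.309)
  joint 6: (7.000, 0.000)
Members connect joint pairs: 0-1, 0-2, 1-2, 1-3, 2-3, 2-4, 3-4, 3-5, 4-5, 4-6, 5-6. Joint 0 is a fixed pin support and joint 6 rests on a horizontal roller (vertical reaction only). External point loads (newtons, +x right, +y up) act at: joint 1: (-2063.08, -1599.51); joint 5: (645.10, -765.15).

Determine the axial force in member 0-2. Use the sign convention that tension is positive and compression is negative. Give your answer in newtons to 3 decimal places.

N=7 nodes, M=11 members, R=3 reactions → 2N=14, M+R=14
member 0 (0-1): L=5.4442, (cx,cy)=(0.2223,0.9750)
member 1 (0-2): L=2.3290, (cx,cy)=(1.0000,0.0000)
member 2 (1-2): L=5.4247, (cx,cy)=(0.2063,-0.9785)
member 3 (1-3): L=2.1516, (cx,cy)=(0.9983,-0.0576)
member 4 (2-3): L=5.2851, (cx,cy)=(0.1947,0.9809)
member 5 (2-4): L=2.5110, (cx,cy)=(1.0000,0.0000)
member 6 (3-4): L=5.3917, (cx,cy)=(0.2749,-0.9615)
member 7 (3-5): L=2.4861, (cx,cy)=(0.9987,0.0503)
member 8 (4-5): L=5.4025, (cx,cy)=(0.1853,0.9827)
member 9 (4-6): L=2.1600, (cx,cy)=(1.0000,0.0000)
member 10 (5-6): L=5.4340, (cx,cy)=(0.2133,-0.9770)
solve A·x = −loads:
  F[0-1] = -2589.6229 N (compression)
  F[0-2] = -842.4203 N (compression)
  F[1-2] = +868.4911 N (tension)
  F[1-3] = +1310.5463 N (tension)
  F[2-3] = -866.3922 N (compression)
  F[2-4] = -494.5842 N (compression)
  F[3-4] = +1007.5842 N (tension)
  F[3-5] = +863.8240 N (tension)
  F[4-5] = -985.8437 N (compression)
  F[4-6] = -34.9713 N (compression)
  F[5-6] = +163.9649 N (tension)
  Rx@0 = +1417.9800 N
  Ry@0 = +2524.8521 N
  Ry@6 = -160.1921 N

-842.420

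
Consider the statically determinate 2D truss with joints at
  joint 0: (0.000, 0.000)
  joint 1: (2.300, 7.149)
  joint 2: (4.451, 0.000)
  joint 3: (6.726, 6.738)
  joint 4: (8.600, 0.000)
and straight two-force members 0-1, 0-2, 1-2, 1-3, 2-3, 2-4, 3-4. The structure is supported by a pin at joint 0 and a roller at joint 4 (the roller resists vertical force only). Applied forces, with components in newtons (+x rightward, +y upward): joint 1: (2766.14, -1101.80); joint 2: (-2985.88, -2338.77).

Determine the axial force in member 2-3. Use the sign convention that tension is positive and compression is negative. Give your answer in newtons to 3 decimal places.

3792.928

N=5 nodes, M=7 members, R=3 reactions → 2N=10, M+R=10
member 0 (0-1): L=7.5099, (cx,cy)=(0.3063,0.9519)
member 1 (0-2): L=4.4510, (cx,cy)=(1.0000,0.0000)
member 2 (1-2): L=7.4656, (cx,cy)=(0.2881,-0.9576)
member 3 (1-3): L=4.4450, (cx,cy)=(0.9957,-0.0925)
member 4 (2-3): L=7.1117, (cx,cy)=(0.3199,0.9475)
member 5 (2-4): L=4.1490, (cx,cy)=(1.0000,0.0000)
member 6 (3-4): L=6.9937, (cx,cy)=(0.2680,-0.9634)
solve A·x = −loads:
  F[0-1] = +382.3545 N (tension)
  F[0-2] = -336.8412 N (compression)
  F[1-2] = -1310.4210 N (compression)
  F[1-3] = -2281.2502 N (compression)
  F[2-3] = +3792.9285 N (tension)
  F[2-4] = +1058.1373 N (tension)
  F[3-4] = -3948.9573 N (compression)
  Rx@0 = +219.7400 N
  Ry@0 = -363.9812 N
  Ry@4 = +3804.5512 N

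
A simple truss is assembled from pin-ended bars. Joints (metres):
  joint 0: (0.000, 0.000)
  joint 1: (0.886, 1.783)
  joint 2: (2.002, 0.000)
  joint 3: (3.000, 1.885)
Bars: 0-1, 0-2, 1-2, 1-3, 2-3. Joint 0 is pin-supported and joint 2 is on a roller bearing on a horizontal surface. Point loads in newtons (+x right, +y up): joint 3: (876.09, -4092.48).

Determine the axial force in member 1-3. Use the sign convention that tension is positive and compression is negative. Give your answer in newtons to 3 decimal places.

3126.226

N=4 nodes, M=5 members, R=3 reactions → 2N=8, M+R=8
member 0 (0-1): L=1.9910, (cx,cy)=(0.4450,0.8955)
member 1 (0-2): L=2.0020, (cx,cy)=(1.0000,0.0000)
member 2 (1-2): L=2.1035, (cx,cy)=(0.5306,-0.8477)
member 3 (1-3): L=2.1165, (cx,cy)=(0.9988,0.0482)
member 4 (2-3): L=2.1329, (cx,cy)=(0.4679,0.8838)
solve A·x = −loads:
  F[0-1] = +3199.2219 N (tension)
  F[0-2] = -547.5710 N (compression)
  F[1-2] = -3202.1826 N (compression)
  F[1-3] = +3126.2256 N (tension)
  F[2-3] = -4801.1509 N (compression)
  Rx@0 = -876.0900 N
  Ry@0 = -2864.9973 N
  Ry@2 = +6957.4773 N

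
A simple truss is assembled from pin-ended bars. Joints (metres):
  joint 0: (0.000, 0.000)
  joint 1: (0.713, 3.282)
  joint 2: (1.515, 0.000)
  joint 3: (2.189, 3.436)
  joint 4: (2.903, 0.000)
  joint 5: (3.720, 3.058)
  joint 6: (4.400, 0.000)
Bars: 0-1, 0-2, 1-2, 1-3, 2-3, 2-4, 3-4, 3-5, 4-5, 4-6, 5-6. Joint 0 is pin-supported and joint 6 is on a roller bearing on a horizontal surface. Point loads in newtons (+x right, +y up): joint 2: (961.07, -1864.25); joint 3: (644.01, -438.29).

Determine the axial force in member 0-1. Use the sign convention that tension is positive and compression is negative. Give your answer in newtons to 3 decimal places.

-961.601

N=7 nodes, M=11 members, R=3 reactions → 2N=14, M+R=14
member 0 (0-1): L=3.3586, (cx,cy)=(0.2123,0.9772)
member 1 (0-2): L=1.5150, (cx,cy)=(1.0000,0.0000)
member 2 (1-2): L=3.3786, (cx,cy)=(0.2374,-0.9714)
member 3 (1-3): L=1.4840, (cx,cy)=(0.9946,0.1038)
member 4 (2-3): L=3.5015, (cx,cy)=(0.1925,0.9813)
member 5 (2-4): L=1.3880, (cx,cy)=(1.0000,0.0000)
member 6 (3-4): L=3.5094, (cx,cy)=(0.2035,-0.9791)
member 7 (3-5): L=1.5770, (cx,cy)=(0.9708,-0.2397)
member 8 (4-5): L=3.1653, (cx,cy)=(0.2581,0.9661)
member 9 (4-6): L=1.4970, (cx,cy)=(1.0000,0.0000)
member 10 (5-6): L=3.1327, (cx,cy)=(0.2171,-0.9762)
solve A·x = −loads:
  F[0-1] = -961.6011 N (compression)
  F[0-2] = +1809.2218 N (tension)
  F[1-2] = +921.9006 N (tension)
  F[1-3] = -425.2774 N (compression)
  F[2-3] = +987.1609 N (tension)
  F[2-4] = +876.9728 N (tension)
  F[3-4] = -1234.1415 N (compression)
  F[3-5] = -644.6765 N (compression)
  F[4-5] = +1250.7102 N (tension)
  F[4-6] = +303.0553 N (tension)
  F[5-6] = -1396.1460 N (compression)
  Rx@0 = -1605.0800 N
  Ry@0 = +939.6823 N
  Ry@6 = +1362.8577 N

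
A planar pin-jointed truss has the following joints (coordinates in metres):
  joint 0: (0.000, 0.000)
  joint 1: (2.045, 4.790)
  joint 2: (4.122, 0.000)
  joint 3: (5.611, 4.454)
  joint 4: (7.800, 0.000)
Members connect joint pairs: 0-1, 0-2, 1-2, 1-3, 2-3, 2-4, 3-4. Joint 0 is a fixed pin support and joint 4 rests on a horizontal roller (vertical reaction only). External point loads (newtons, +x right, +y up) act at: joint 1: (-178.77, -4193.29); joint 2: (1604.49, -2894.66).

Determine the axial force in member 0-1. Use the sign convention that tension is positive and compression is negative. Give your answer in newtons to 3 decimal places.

-4967.565

N=5 nodes, M=7 members, R=3 reactions → 2N=10, M+R=10
member 0 (0-1): L=5.2083, (cx,cy)=(0.3926,0.9197)
member 1 (0-2): L=4.1220, (cx,cy)=(1.0000,0.0000)
member 2 (1-2): L=5.2209, (cx,cy)=(0.3978,-0.9175)
member 3 (1-3): L=3.5818, (cx,cy)=(0.9956,-0.0938)
member 4 (2-3): L=4.6963, (cx,cy)=(0.3171,0.9484)
member 5 (2-4): L=3.6780, (cx,cy)=(1.0000,0.0000)
member 6 (3-4): L=4.9628, (cx,cy)=(0.4411,-0.8975)
solve A·x = −loads:
  F[0-1] = -4967.5654 N (compression)
  F[0-2] = +3376.2069 N (tension)
  F[1-2] = +616.2298 N (tension)
  F[1-3] = -2025.8000 N (compression)
  F[2-3] = +2456.0072 N (tension)
  F[2-4] = +1238.1699 N (tension)
  F[3-4] = -2807.1477 N (compression)
  Rx@0 = -1425.7200 N
  Ry@0 = +4568.6220 N
  Ry@4 = +2519.3280 N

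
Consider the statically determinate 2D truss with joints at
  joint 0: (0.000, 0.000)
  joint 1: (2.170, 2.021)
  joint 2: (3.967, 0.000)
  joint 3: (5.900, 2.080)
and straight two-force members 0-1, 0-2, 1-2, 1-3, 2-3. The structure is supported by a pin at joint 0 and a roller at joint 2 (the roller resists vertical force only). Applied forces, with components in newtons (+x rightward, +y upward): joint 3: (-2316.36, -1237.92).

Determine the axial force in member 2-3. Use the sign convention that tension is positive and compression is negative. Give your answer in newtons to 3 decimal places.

N=4 nodes, M=5 members, R=3 reactions → 2N=8, M+R=8
member 0 (0-1): L=2.9654, (cx,cy)=(0.7318,0.6815)
member 1 (0-2): L=3.9670, (cx,cy)=(1.0000,0.0000)
member 2 (1-2): L=2.7044, (cx,cy)=(0.6645,-0.7473)
member 3 (1-3): L=3.7305, (cx,cy)=(0.9999,0.0158)
member 4 (2-3): L=2.8395, (cx,cy)=(0.6807,0.7325)
solve A·x = −loads:
  F[0-1] = -896.9813 N (compression)
  F[0-2] = -1659.9637 N (compression)
  F[1-2] = +792.9915 N (tension)
  F[1-3] = -1183.4703 N (compression)
  F[2-3] = -1664.4006 N (compression)
  Rx@0 = +2316.3600 N
  Ry@0 = +611.3258 N
  Ry@2 = +626.5942 N

-1664.401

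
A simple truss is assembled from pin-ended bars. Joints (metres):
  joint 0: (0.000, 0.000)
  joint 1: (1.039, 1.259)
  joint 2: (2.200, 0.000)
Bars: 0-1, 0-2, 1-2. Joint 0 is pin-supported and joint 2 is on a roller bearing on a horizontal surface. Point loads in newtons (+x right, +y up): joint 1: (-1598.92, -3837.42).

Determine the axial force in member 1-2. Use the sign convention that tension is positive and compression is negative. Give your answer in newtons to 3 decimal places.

-1220.572

N=3 nodes, M=3 members, R=3 reactions → 2N=6, M+R=6
member 0 (0-1): L=1.6324, (cx,cy)=(0.6365,0.7713)
member 1 (0-2): L=2.2000, (cx,cy)=(1.0000,0.0000)
member 2 (1-2): L=1.7126, (cx,cy)=(0.6779,-0.7351)
solve A·x = −loads:
  F[0-1] = -3812.0352 N (compression)
  F[0-2] = +827.4458 N (tension)
  F[1-2] = -1220.5723 N (compression)
  Rx@0 = +1598.9200 N
  Ry@0 = +2940.1295 N
  Ry@2 = +897.2905 N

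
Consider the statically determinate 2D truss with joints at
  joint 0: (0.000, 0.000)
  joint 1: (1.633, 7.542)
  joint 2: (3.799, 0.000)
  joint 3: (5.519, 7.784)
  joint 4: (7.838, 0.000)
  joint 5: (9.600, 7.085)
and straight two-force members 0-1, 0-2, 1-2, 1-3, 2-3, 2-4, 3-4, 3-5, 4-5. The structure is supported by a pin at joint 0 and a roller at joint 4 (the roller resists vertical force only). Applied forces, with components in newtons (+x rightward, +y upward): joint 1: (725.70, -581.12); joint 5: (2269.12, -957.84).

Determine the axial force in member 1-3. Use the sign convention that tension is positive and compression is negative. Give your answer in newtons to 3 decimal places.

N=6 nodes, M=9 members, R=3 reactions → 2N=12, M+R=12
member 0 (0-1): L=7.7168, (cx,cy)=(0.2116,0.9774)
member 1 (0-2): L=3.7990, (cx,cy)=(1.0000,0.0000)
member 2 (1-2): L=7.8469, (cx,cy)=(0.2760,-0.9611)
member 3 (1-3): L=3.8935, (cx,cy)=(0.9981,0.0622)
member 4 (2-3): L=7.9718, (cx,cy)=(0.2158,0.9764)
member 5 (2-4): L=4.0390, (cx,cy)=(1.0000,0.0000)
member 6 (3-4): L=8.1221, (cx,cy)=(0.2855,-0.9584)
member 7 (3-5): L=4.1404, (cx,cy)=(0.9856,-0.1688)
member 8 (4-5): L=7.3008, (cx,cy)=(0.2413,0.9704)
solve A·x = −loads:
  F[0-1] = +2562.7354 N (tension)
  F[0-2] = +2452.5011 N (tension)
  F[1-2] = -3165.8144 N (compression)
  F[1-3] = +691.8281 N (tension)
  F[2-3] = +3116.2151 N (tension)
  F[2-4] = +906.2704 N (tension)
  F[3-4] = -3649.6516 N (compression)
  F[3-5] = +2439.9105 N (tension)
  F[4-5] = -562.5561 N (compression)
  Rx@0 = -2994.8200 N
  Ry@0 = -2504.6962 N
  Ry@4 = +4043.6562 N

691.828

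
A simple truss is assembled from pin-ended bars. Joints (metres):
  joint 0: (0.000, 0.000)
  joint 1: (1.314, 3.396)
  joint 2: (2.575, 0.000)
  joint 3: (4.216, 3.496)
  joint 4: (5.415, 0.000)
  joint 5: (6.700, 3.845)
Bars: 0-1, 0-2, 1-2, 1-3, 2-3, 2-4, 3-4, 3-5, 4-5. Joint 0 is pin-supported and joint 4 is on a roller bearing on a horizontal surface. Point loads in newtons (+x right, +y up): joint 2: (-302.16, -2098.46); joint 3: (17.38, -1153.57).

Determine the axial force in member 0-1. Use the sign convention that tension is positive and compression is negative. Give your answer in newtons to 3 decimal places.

N=6 nodes, M=9 members, R=3 reactions → 2N=12, M+R=12
member 0 (0-1): L=3.6413, (cx,cy)=(0.3609,0.9326)
member 1 (0-2): L=2.5750, (cx,cy)=(1.0000,0.0000)
member 2 (1-2): L=3.6226, (cx,cy)=(0.3481,-0.9375)
member 3 (1-3): L=2.9037, (cx,cy)=(0.9994,0.0344)
member 4 (2-3): L=3.8620, (cx,cy)=(0.4249,0.9052)
member 5 (2-4): L=2.8400, (cx,cy)=(1.0000,0.0000)
member 6 (3-4): L=3.6959, (cx,cy)=(0.3244,-0.9459)
member 7 (3-5): L=2.5084, (cx,cy)=(0.9903,0.1391)
member 8 (4-5): L=4.0540, (cx,cy)=(0.3170,0.9484)
solve A·x = −loads:
  F[0-1] = -1441.9375 N (compression)
  F[0-2] = +235.5510 N (tension)
  F[1-2] = +1397.4901 N (tension)
  F[1-3] = -1007.3898 N (compression)
  F[2-3] = +870.9018 N (tension)
  F[2-4] = +654.1161 N (tension)
  F[3-4] = -2016.2990 N (compression)
  F[3-5] = -0.0000 N (compression)
  F[4-5] = +0.0000 N (tension)
  Rx@0 = +284.7800 N
  Ry@0 = +1344.7823 N
  Ry@4 = +1907.2477 N

-1441.938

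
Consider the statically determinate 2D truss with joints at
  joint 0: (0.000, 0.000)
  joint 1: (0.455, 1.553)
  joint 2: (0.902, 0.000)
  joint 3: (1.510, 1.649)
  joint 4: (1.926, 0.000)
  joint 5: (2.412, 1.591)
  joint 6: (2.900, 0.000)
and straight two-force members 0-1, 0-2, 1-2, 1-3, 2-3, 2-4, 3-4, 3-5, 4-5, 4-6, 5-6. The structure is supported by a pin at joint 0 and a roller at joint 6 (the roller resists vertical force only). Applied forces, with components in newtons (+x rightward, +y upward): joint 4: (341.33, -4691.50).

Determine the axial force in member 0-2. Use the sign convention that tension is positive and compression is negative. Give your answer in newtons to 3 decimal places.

N=7 nodes, M=11 members, R=3 reactions → 2N=14, M+R=14
member 0 (0-1): L=1.6183, (cx,cy)=(0.2812,0.9597)
member 1 (0-2): L=0.9020, (cx,cy)=(1.0000,0.0000)
member 2 (1-2): L=1.6161, (cx,cy)=(0.2766,-0.9610)
member 3 (1-3): L=1.0594, (cx,cy)=(0.9959,0.0906)
member 4 (2-3): L=1.7575, (cx,cy)=(0.3459,0.9383)
member 5 (2-4): L=1.0240, (cx,cy)=(1.0000,0.0000)
member 6 (3-4): L=1.7007, (cx,cy)=(0.2446,-0.9696)
member 7 (3-5): L=0.9039, (cx,cy)=(0.9979,-0.0642)
member 8 (4-5): L=1.6636, (cx,cy)=(0.2921,0.9564)
member 9 (4-6): L=0.9740, (cx,cy)=(1.0000,0.0000)
member 10 (5-6): L=1.6642, (cx,cy)=(0.2932,-0.9560)
solve A·x = −loads:
  F[0-1] = -1641.9322 N (compression)
  F[0-2] = +802.9798 N (tension)
  F[1-2] = +1555.2220 N (tension)
  F[1-3] = -895.5093 N (compression)
  F[2-3] = -1592.8975 N (compression)
  F[2-4] = +1784.2059 N (tension)
  F[3-4] = +1749.1236 N (tension)
  F[3-5] = -1874.5931 N (compression)
  F[4-5] = +3132.1528 N (tension)
  F[4-6] = +955.6957 N (tension)
  F[5-6] = -3259.0771 N (compression)
  Rx@0 = -341.3300 N
  Ry@0 = +1575.6969 N
  Ry@6 = +3115.8031 N

802.980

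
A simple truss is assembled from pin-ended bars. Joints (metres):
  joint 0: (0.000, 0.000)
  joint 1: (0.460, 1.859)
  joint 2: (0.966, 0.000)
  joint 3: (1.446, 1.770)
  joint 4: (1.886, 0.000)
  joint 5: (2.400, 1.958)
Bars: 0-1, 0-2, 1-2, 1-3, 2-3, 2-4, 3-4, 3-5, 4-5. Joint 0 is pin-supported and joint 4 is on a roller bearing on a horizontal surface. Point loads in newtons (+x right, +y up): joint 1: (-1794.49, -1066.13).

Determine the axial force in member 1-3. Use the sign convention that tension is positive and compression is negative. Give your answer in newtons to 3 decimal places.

N=6 nodes, M=9 members, R=3 reactions → 2N=12, M+R=12
member 0 (0-1): L=1.9151, (cx,cy)=(0.2402,0.9707)
member 1 (0-2): L=0.9660, (cx,cy)=(1.0000,0.0000)
member 2 (1-2): L=1.9266, (cx,cy)=(0.2626,-0.9649)
member 3 (1-3): L=0.9900, (cx,cy)=(0.9960,-0.0899)
member 4 (2-3): L=1.8339, (cx,cy)=(0.2617,0.9651)
member 5 (2-4): L=0.9200, (cx,cy)=(1.0000,0.0000)
member 6 (3-4): L=1.8239, (cx,cy)=(0.2412,-0.9705)
member 7 (3-5): L=0.9723, (cx,cy)=(0.9811,0.1933)
member 8 (4-5): L=2.0243, (cx,cy)=(0.2539,0.9672)
solve A·x = −loads:
  F[0-1] = -2652.5565 N (compression)
  F[0-2] = -1157.3446 N (compression)
  F[1-2] = +1492.0510 N (tension)
  F[1-3] = +768.5930 N (tension)
  F[2-3] = -1491.6724 N (compression)
  F[2-4] = -375.0611 N (compression)
  F[3-4] = +1554.6873 N (tension)
  F[3-5] = -0.0000 N (compression)
  F[4-5] = +0.0000 N (tension)
  Rx@0 = +1794.4900 N
  Ry@0 = +2574.8984 N
  Ry@4 = -1508.7684 N

768.593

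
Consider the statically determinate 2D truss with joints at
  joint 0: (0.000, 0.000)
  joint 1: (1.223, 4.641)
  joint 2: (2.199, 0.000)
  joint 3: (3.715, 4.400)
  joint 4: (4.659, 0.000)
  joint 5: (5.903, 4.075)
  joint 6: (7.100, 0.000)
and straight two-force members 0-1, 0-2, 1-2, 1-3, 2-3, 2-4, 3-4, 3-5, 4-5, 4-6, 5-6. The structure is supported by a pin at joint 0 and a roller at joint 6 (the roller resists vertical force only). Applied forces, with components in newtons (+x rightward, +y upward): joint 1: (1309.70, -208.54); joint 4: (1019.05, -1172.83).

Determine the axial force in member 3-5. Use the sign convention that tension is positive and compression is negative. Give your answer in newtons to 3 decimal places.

N=7 nodes, M=11 members, R=3 reactions → 2N=14, M+R=14
member 0 (0-1): L=4.7994, (cx,cy)=(0.2548,0.9670)
member 1 (0-2): L=2.1990, (cx,cy)=(1.0000,0.0000)
member 2 (1-2): L=4.7425, (cx,cy)=(0.2058,-0.9786)
member 3 (1-3): L=2.5036, (cx,cy)=(0.9954,-0.0963)
member 4 (2-3): L=4.6538, (cx,cy)=(0.3258,0.9455)
member 5 (2-4): L=2.4600, (cx,cy)=(1.0000,0.0000)
member 6 (3-4): L=4.5001, (cx,cy)=(0.2098,-0.9778)
member 7 (3-5): L=2.2120, (cx,cy)=(0.9891,-0.1469)
member 8 (4-5): L=4.2607, (cx,cy)=(0.2920,0.9564)
member 9 (4-6): L=2.4410, (cx,cy)=(1.0000,0.0000)
member 10 (5-6): L=4.2472, (cx,cy)=(0.2818,-0.9595)
solve A·x = −loads:
  F[0-1] = +289.8284 N (tension)
  F[0-2] = +2254.8955 N (tension)
  F[1-2] = -385.1943 N (compression)
  F[1-3] = -1161.9693 N (compression)
  F[2-3] = +398.6958 N (tension)
  F[2-4] = +2045.7473 N (tension)
  F[3-4] = -355.2722 N (compression)
  F[3-5] = -962.6179 N (compression)
  F[4-5] = +1589.4560 N (tension)
  F[4-6] = +488.0912 N (tension)
  F[5-6] = -1731.8341 N (compression)
  Rx@0 = -2328.7500 N
  Ry@0 = -280.2606 N
  Ry@6 = +1661.6306 N

-962.618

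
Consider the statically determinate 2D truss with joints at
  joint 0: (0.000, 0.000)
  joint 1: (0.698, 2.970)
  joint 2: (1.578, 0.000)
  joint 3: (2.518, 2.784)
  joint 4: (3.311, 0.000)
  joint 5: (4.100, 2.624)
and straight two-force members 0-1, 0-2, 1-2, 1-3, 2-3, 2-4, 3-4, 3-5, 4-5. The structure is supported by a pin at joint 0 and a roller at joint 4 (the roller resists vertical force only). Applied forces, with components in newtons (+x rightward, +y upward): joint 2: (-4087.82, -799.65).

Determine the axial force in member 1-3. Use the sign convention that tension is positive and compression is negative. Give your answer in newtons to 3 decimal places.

N=6 nodes, M=9 members, R=3 reactions → 2N=12, M+R=12
member 0 (0-1): L=3.0509, (cx,cy)=(0.2288,0.9735)
member 1 (0-2): L=1.5780, (cx,cy)=(1.0000,0.0000)
member 2 (1-2): L=3.0976, (cx,cy)=(0.2841,-0.9588)
member 3 (1-3): L=1.8295, (cx,cy)=(0.9948,-0.1017)
member 4 (2-3): L=2.9384, (cx,cy)=(0.3199,0.9475)
member 5 (2-4): L=1.7330, (cx,cy)=(1.0000,0.0000)
member 6 (3-4): L=2.8947, (cx,cy)=(0.2739,-0.9617)
member 7 (3-5): L=1.5901, (cx,cy)=(0.9949,-0.1006)
member 8 (4-5): L=2.7401, (cx,cy)=(0.2880,0.9576)
solve A·x = −loads:
  F[0-1] = -429.9456 N (compression)
  F[0-2] = -3989.4555 N (compression)
  F[1-2] = +460.9713 N (tension)
  F[1-3] = -230.5155 N (compression)
  F[2-3] = +377.5094 N (tension)
  F[2-4] = +108.5555 N (tension)
  F[3-4] = -396.2668 N (compression)
  F[3-5] = -0.0000 N (compression)
  F[4-5] = +0.0000 N (tension)
  Rx@0 = +4087.8200 N
  Ry@0 = +418.5423 N
  Ry@4 = +381.1077 N

-230.515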